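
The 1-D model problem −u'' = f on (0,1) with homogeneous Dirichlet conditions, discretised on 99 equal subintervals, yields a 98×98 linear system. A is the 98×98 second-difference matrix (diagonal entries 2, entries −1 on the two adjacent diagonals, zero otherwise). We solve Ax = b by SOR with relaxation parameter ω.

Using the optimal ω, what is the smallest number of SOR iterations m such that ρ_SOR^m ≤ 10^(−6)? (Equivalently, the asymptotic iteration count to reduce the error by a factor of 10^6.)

m = 218

With n=98, ρ(Jacobi) = cos(π/99) = 0.9994965.
1 − cos²(π/99) = sin²(π/99) ⇒ √(1−ρ_J²) = sin(π/99) = 0.0317279.
ω* = 2 / (1 + 0.0317279) = 2 / 1.0317279 ≈ 1.9384956.
At ω = 1.9384956 every |λ(B_ω)| = ω−1, so ρ_SOR = 0.9384956.
6·ln10 = 13.8155; −ln(0.9384956) = 0.0634771; m = ⌈13.8155/0.0634771⌉ = ⌈217.645⌉ = 218.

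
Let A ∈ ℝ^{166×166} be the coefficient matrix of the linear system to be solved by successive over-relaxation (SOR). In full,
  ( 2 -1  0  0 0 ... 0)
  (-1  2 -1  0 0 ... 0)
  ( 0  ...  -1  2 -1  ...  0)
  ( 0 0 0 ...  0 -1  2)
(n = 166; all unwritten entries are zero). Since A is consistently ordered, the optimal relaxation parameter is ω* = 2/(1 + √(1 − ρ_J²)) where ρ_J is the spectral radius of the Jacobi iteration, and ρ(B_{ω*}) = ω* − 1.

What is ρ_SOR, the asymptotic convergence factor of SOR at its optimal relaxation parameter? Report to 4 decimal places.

ρ_J = max_k |cos(kπ/167)| = cos(π/167) = 0.9998
1 − cos²(π/167) = sin²(π/167) ⇒ √(1−ρ_J²) = sin(π/167) = 0.01881.
ω* = 2/(1 + 0.01881) = 2/1.01881 = 1.9631.
Hence ρ(B_{ω*}) = 1.9631 − 1 = 0.9631.

ρ_SOR = 0.9631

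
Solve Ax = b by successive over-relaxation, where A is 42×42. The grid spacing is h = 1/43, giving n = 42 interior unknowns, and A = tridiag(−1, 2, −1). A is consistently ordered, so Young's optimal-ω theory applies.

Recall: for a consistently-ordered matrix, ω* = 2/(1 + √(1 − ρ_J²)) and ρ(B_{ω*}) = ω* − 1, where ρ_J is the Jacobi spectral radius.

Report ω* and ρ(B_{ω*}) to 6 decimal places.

ρ_J = max_k |cos(kπ/43)| = cos(π/43) = 0.997332
root = sin(π/43) = 0.0729953  (since 1−cos² = sin²).
Then 2/(1+√(1−ρ_J²)) = 2/(1+0.0729953); ω* = 2/1.0729953 = 1.863941.
At ω = 1.863941 every |λ(B_ω)| = ω−1, so ρ_SOR = 0.863941.

ω* = 1.863941, ρ_SOR = 0.863941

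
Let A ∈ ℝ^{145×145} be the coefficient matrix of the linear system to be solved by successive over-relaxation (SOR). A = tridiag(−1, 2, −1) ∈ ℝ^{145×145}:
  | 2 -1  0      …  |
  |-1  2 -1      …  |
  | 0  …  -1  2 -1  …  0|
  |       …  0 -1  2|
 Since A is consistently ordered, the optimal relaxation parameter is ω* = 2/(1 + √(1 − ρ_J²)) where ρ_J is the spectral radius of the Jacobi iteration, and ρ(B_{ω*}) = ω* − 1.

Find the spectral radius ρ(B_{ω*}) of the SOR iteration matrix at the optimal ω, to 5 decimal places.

ρ_SOR = 0.95787

n=145: λ(B_J) = 1 − λ(A)/2 = cos(kπ/146); k=1 gives ρ_J = 0.99977.
1 − cos²(π/146) = sin²(π/146) ⇒ √(1−ρ_J²) = sin(π/146) = 0.021516.
[ω*] 2 ÷ (1 + 0.021516) = 2 ÷ 1.021516 = 1.95787.
ρ_SOR = ω* − 1 = 1.95787 − 1 = 0.95787.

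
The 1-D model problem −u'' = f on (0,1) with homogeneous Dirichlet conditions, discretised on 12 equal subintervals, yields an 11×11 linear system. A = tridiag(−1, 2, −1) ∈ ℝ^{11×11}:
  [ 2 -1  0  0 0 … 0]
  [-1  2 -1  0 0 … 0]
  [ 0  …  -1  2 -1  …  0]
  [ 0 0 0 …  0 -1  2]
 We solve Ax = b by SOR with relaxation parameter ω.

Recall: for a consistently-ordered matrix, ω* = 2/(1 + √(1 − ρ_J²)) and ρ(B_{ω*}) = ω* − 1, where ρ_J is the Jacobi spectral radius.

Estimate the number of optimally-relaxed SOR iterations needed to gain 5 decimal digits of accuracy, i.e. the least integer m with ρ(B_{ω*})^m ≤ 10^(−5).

B_J for the 11×11 system has eigenvalues cos(kπ/12); ρ_J = cos(π/12) = 0.9659258.
√(1 − cos²(π/12)) = sin(π/12) ≈ 0.2588190.
ω* = 2/(1 + 0.2588190) = 2/1.2588190 = 1.5887908.
ρ(B_{ω*}) = ω*−1 = 0.5887908
ρ_SOR^m ≤ 10^(−5) ⇔ m ≥ 5·ln10/(−ln 0.5887908) = 11.5129/0.529684 = 21.735; m = ⌈21.735⌉ = 22.

m = 22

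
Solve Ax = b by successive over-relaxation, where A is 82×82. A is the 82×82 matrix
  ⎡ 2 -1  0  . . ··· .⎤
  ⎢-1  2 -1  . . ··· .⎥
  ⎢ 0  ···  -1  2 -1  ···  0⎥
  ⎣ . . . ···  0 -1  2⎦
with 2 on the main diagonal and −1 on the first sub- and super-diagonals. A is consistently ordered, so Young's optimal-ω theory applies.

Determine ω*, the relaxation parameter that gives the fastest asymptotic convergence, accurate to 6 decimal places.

½·tridiag(1,0,1) at n=82: λ_k = cos(kπ/83); max |λ| at k=1 ⇒ ρ_J = cos(π/83) ≈ 0.999284.
√(1−ρ_J²) = |sin(π/83)| = 0.0378415
So ω* = 2/1.0378415 = 1.927077 (Young).
and ρ(B_{ω*}) = 1.927077 − 1 = 0.927077.

ω* = 1.927077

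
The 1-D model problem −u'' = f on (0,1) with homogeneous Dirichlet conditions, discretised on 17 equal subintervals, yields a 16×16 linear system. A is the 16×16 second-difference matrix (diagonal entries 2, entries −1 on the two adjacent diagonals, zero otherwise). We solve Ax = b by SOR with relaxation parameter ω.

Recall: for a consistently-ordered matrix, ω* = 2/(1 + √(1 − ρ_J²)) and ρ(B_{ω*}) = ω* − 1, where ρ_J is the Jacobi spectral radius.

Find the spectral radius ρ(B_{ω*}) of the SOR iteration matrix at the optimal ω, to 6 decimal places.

n=16: λ(B_J) = 1 − λ(A)/2 = cos(kπ/17); k=1 gives ρ_J = 0.982973.
√(1−ρ_J²) = |sin(π/17)| = 0.1837495
ω* = 2 / (1 + 0.1837495) = 2 / 1.1837495 ≈ 1.689547.
ρ(B_{ω*}) = ω*−1 = 0.689547

ρ_SOR = 0.689547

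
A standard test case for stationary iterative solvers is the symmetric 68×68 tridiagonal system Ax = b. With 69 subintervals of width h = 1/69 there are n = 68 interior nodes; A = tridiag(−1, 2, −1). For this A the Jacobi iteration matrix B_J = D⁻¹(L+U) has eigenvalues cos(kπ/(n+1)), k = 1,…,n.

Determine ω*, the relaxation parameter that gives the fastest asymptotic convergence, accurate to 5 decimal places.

ω* = 1.91293

n=68: λ(B_J) = 1 − λ(A)/2 = cos(kπ/69); k=1 gives ρ_J = 0.99896.
√(1−ρ_J²) = |sin(π/69)| = 0.045515
ω* = 2 / (1 + 0.045515) = 2 / 1.045515 ≈ 1.91293.
ρ(B_{ω*}) = ω*−1 = 0.91293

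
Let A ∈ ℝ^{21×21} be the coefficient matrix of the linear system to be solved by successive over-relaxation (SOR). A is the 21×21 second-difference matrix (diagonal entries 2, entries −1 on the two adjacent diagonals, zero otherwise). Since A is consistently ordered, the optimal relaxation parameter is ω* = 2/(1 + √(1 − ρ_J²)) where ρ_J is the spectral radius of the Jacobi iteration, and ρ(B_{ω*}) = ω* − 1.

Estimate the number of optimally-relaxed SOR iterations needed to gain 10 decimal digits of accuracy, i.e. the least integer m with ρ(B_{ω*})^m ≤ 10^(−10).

m = 81

With n=21, ρ(Jacobi) = cos(π/22) = 0.9898214.
√(1−ρ_J²) = |sin(π/22)| = 0.1423148
ω* = 2 / (1 + 0.1423148) = 2 / 1.1423148 ≈ 1.7508309.
ρ_SOR = ω* − 1 = 1.7508309 − 1 = 0.7508309.
m ≥ 10·ln10 / (−ln 0.7508309) = 80.349; smallest integer m = 81.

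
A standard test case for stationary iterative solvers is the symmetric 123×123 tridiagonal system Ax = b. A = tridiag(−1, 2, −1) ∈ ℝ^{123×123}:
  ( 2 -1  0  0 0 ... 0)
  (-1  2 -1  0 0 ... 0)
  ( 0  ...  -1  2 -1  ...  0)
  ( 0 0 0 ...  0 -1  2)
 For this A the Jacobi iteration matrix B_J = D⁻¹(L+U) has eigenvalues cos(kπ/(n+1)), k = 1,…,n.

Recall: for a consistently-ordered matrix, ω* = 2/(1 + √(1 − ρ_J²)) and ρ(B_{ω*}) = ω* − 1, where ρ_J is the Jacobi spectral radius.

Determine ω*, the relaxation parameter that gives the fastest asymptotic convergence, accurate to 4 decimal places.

With n=123, ρ(Jacobi) = cos(π/124) = 0.9997.
root = sin(π/124) = 0.02533  (since 1−cos² = sin²).
ω* = 2/(1 + 0.02533) = 2/1.02533 = 1.9506.
ρ_SOR = ω* − 1 = 1.9506 − 1 = 0.9506.

ω* = 1.9506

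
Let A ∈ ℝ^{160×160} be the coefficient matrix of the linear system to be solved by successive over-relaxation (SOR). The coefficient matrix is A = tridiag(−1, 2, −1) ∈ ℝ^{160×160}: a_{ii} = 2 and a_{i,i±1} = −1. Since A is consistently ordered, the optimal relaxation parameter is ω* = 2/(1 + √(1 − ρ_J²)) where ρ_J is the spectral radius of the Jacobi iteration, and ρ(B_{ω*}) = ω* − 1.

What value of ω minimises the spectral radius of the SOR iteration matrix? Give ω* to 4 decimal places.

ω* = 1.9617

ρ_J = max_k |cos(kπ/161)| = cos(π/161) = 0.9998
√(1 − cos²(π/161)) = sin(π/161) ≈ 0.01951.
[ω*] 2 ÷ (1 + 0.01951) = 2 ÷ 1.01951 = 1.9617.
[ρ_SOR] ω* − 1 = 0.9617.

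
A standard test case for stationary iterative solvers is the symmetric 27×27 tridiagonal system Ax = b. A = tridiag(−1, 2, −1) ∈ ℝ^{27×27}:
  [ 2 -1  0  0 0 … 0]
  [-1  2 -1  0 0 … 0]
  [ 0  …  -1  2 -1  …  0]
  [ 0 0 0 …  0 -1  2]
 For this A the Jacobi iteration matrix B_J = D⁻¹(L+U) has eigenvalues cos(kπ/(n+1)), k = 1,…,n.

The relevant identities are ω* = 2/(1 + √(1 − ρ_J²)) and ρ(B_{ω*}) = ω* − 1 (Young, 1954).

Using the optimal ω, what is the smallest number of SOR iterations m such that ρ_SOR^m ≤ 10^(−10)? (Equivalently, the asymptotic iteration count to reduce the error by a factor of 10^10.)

[ρ_J] n=27: ρ(B_J) = cos(π/(n+1)) = cos(π/28) = 0.9937122.
√(1 − cos²(π/28)) = sin(π/28) ≈ 0.1119645.
ω* = 2 / (1 + 0.1119645) = 2 / 1.1119645 ≈ 1.7986186.
[ρ_SOR] ω* − 1 = 0.7986186.
m ≥ 10·ln10 / (−ln 0.7986186) = 102.396; smallest integer m = 103.

m = 103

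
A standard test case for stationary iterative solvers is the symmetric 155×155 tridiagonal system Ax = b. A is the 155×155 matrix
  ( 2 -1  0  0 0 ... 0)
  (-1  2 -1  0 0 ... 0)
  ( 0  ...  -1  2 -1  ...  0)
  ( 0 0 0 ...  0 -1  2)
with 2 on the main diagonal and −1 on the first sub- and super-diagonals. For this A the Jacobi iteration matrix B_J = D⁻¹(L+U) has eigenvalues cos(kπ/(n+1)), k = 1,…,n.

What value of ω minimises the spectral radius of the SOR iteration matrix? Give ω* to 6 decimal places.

ω* = 1.960521

ρ_J = max_k |cos(kπ/156)| = cos(π/156) = 0.999797
√(1 − cos²(π/156)) = sin(π/156) ≈ 0.0201371.
ω* = 2/(1 + 0.0201371) = 2/1.0201371 = 1.960521.
[ρ_SOR] ω* − 1 = 0.960521.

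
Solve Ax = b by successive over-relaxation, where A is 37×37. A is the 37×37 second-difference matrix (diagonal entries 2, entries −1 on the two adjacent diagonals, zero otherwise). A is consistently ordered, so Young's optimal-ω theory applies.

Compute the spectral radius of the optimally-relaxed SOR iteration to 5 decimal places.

ρ_SOR = 0.84744

½·tridiag(1,0,1) at n=37: λ_k = cos(kπ/38); max |λ| at k=1 ⇒ ρ_J = cos(π/38) ≈ 0.99658.
√(1−ρ_J²) simplifies to sin(π/38) = 0.082579.
ω* = 2/(1+0.082579) = 1.84744
ρ(B_{ω*}) = ω*−1 = 0.84744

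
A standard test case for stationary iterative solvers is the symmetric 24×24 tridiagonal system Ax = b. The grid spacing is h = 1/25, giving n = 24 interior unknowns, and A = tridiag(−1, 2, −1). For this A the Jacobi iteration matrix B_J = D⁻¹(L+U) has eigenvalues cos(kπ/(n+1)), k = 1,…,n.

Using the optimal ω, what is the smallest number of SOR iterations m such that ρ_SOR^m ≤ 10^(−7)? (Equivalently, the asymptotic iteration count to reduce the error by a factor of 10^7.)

With n=24, ρ(Jacobi) = cos(π/25) = 0.9921147.
√(1−ρ_J²) simplifies to sin(π/25) = 0.1253332.
So ω* = 2/1.1253332 = 1.7772514 (Young).
Hence ρ(B_{ω*}) = 1.7772514 − 1 = 0.7772514.
m ≥ 7·ln10 / (−ln 0.7772514) = 63.963; smallest integer m = 64.

m = 64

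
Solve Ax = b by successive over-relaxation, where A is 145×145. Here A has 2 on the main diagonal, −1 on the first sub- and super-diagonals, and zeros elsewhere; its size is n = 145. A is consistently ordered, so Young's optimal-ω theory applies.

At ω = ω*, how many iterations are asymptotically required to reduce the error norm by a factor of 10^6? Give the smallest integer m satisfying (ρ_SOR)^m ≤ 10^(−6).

m = 322

½·tridiag(1,0,1) at n=145: λ_k = cos(kπ/146); max |λ| at k=1 ⇒ ρ_J = cos(π/146) ≈ 0.9997685.
1 − cos²(π/146) = sin²(π/146) ⇒ √(1−ρ_J²) = sin(π/146) = 0.0215161.
Young: ω* = 2/(1+√(1−ρ_J²)) = 2/(1+0.0215161) = 2/1.0215161 = 1.9578742.
and ρ(B_{ω*}) = 1.9578742 − 1 = 0.9578742.
Need (0.9578742)^m ≤ 10^(−6): m ≥ 6·ln10/|ln 0.9578742| = 13.8155/0.0430388 = 321.001 ⇒ m = 322.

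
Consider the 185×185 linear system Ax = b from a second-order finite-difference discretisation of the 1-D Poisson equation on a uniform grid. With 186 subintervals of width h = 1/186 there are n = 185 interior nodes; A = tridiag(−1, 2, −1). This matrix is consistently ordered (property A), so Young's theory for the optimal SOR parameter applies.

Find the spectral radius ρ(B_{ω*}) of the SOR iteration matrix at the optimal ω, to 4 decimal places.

[ρ_J] n=185: ρ(B_J) = cos(π/(n+1)) = cos(π/186) = 0.9999.
√(1−ρ_J²) simplifies to sin(π/186) = 0.01689.
So ω* = 2/1.01689 = 1.9668 (Young).
and ρ(B_{ω*}) = 1.9668 − 1 = 0.9668.

ρ_SOR = 0.9668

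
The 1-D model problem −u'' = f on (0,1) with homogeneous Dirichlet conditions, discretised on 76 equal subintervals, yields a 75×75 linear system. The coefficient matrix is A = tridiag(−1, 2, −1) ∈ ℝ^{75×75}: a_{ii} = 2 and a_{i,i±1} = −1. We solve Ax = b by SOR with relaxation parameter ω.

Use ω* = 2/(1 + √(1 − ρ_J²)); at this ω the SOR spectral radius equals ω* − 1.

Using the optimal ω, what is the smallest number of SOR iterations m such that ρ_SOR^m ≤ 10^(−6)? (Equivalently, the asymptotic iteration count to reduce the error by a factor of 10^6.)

½·tridiag(1,0,1) at n=75: λ_k = cos(kπ/76); max |λ| at k=1 ⇒ ρ_J = cos(π/76) ≈ 0.9991458.
√(1 − cos²(π/76)) = sin(π/76) ≈ 0.0413250.
ω* = 2 / (1 + 0.0413250) = 2 / 1.0413250 ≈ 1.9206300.
and ρ(B_{ω*}) = 1.9206300 − 1 = 0.9206300.
For 6 digits: m = 6·ln10 / (−ln 0.9206300) = 13.8155/0.0826971 = 167.061; round up → m = 168.

m = 168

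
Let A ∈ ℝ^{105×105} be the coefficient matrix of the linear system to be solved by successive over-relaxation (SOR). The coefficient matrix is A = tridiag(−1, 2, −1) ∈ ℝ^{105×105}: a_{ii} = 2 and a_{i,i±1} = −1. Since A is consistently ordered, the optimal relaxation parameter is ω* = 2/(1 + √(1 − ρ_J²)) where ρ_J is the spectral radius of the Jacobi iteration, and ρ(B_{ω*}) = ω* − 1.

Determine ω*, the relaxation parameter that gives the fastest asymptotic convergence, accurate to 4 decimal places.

ω* = 1.9424

B_J for the 105×105 system has eigenvalues cos(kπ/106); ρ_J = cos(π/106) = 0.9996.
1 − cos²(π/106) = sin²(π/106) ⇒ √(1−ρ_J²) = sin(π/106) = 0.02963.
ω* = 2/(1+0.02963) = 1.9424
and ρ(B_{ω*}) = 1.9424 − 1 = 0.9424.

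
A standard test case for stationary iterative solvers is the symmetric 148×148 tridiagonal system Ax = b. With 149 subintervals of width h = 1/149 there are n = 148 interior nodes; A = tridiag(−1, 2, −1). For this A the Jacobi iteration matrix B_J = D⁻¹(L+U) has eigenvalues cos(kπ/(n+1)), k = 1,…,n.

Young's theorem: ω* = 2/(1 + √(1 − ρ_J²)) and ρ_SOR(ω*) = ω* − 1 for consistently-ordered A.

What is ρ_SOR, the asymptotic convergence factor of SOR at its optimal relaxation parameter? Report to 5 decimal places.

n=148: λ(B_J) = 1 − λ(A)/2 = cos(kπ/149); k=1 gives ρ_J = 0.99978.
1 − cos²(π/149) = sin²(π/149) ⇒ √(1−ρ_J²) = sin(π/149) = 0.021083.
So ω* = 2/1.021083 = 1.95870 (Young).
At ω = 1.95870 every |λ(B_ω)| = ω−1, so ρ_SOR = 0.95870.

ρ_SOR = 0.95870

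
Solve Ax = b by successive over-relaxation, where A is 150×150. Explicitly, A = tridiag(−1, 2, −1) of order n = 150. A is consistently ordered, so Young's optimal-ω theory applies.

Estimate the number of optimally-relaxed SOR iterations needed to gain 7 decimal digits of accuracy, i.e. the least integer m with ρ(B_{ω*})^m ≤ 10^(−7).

½·tridiag(1,0,1) at n=150: λ_k = cos(kπ/151); max |λ| at k=1 ⇒ ρ_J = cos(π/151) ≈ 0.9997836.
√(1−ρ_J²) simplifies to sin(π/151) = 0.0208037.
[ω*] 2 ÷ (1 + 0.0208037) = 2 ÷ 1.0208037 = 1.9592405.
Hence ρ(B_{ω*}) = 1.9592405 − 1 = 0.9592405.
7·ln10 = 16.1181; −ln(0.9592405) = 0.0416135; m = ⌈16.1181/0.0416135⌉ = ⌈387.329⌉ = 388.

m = 388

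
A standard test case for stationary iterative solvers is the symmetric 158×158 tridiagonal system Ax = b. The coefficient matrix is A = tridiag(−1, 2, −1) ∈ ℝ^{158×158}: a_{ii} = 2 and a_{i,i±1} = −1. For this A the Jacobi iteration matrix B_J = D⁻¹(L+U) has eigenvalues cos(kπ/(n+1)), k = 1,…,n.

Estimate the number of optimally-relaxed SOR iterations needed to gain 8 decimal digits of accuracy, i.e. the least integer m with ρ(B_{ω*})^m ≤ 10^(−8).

m = 467

½·tridiag(1,0,1) at n=158: λ_k = cos(kπ/159); max |λ| at k=1 ⇒ ρ_J = cos(π/159) ≈ 0.9998048.
√(1−ρ_J²) simplifies to sin(π/159) = 0.0197572.
[ω*] 2 ÷ (1 + 0.0197572) = 2 ÷ 1.0197572 = 1.9612512.
ρ(B_{ω*}) = ω*−1 = 0.9612512
(0.9612512)^m ≤ 10^{−8}  ⇒  m·ln(0.9612512) ≤ −8·ln10  ⇒  m ≥ 466.117  ⇒  m = 467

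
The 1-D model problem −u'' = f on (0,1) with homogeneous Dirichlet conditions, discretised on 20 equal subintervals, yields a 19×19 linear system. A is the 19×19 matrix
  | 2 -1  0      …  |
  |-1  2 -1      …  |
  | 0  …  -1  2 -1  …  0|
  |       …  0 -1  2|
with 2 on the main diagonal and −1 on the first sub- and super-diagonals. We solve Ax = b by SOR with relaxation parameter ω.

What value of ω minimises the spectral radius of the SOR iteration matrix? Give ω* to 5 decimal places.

ρ_J = max_k |cos(kπ/20)| = cos(π/20) = 0.98769
√(1 − cos²(π/20)) = sin(π/20) ≈ 0.156434.
Then 2/(1+√(1−ρ_J²)) = 2/(1+0.156434); ω* = 2/1.156434 = 1.72945.
and ρ(B_{ω*}) = 1.72945 − 1 = 0.72945.

ω* = 1.72945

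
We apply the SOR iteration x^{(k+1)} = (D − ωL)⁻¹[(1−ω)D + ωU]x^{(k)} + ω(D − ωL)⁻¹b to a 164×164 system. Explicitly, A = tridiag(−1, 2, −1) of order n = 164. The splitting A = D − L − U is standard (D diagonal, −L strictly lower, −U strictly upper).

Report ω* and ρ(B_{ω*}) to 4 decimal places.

ω* = 1.9626, ρ_SOR = 0.9626

With n=164, ρ(Jacobi) = cos(π/165) = 0.9998.
√(1 − cos²(π/165)) = sin(π/165) ≈ 0.01904.
Then 2/(1+√(1−ρ_J²)) = 2/(1+0.01904); ω* = 2/1.01904 = 1.9626.
Hence ρ(B_{ω*}) = 1.9626 − 1 = 0.9626.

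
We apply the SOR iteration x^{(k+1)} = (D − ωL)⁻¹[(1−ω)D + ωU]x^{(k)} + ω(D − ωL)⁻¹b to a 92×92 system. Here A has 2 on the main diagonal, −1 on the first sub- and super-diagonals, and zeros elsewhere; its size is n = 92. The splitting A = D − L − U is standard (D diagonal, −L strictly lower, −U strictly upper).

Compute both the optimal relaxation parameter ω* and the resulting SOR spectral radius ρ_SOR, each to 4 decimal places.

ω* = 1.9347, ρ_SOR = 0.9347

With n=92, ρ(Jacobi) = cos(π/93) = 0.9994.
√(1−ρ_J²) = |sin(π/93)| = 0.03377
So ω* = 2/1.03377 = 1.9347 (Young).
[ρ_SOR] ω* − 1 = 0.9347.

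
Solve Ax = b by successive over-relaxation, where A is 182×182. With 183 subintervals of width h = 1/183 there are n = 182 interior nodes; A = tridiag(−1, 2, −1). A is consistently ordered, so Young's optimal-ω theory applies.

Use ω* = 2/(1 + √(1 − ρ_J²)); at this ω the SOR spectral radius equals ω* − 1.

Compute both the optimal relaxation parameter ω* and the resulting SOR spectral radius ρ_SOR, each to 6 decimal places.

ω* = 1.966247, ρ_SOR = 0.966247

With n=182, ρ(Jacobi) = cos(π/183) = 0.999853.
√(1 − cos²(π/183)) = sin(π/183) ≈ 0.0171663.
So ω* = 2/1.0171663 = 1.966247 (Young).
and ρ(B_{ω*}) = 1.966247 − 1 = 0.966247.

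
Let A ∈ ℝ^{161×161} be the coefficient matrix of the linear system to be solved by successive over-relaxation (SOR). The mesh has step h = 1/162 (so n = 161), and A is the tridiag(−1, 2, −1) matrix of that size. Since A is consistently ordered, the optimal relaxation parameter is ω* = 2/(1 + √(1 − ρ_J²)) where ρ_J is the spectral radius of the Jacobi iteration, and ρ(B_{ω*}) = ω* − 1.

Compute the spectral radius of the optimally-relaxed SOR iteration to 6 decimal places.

spectrum of D⁻¹(L+U) = {cos(kπ/162) : 1≤k≤161}; ρ_J = cos(π/162) = 0.999812.
√(1−ρ_J²) simplifies to sin(π/162) = 0.0193913.
Young: ω* = 2/(1+√(1−ρ_J²)) = 2/(1+0.0193913) = 2/1.0193913 = 1.961955.
and ρ(B_{ω*}) = 1.961955 − 1 = 0.961955.

ρ_SOR = 0.961955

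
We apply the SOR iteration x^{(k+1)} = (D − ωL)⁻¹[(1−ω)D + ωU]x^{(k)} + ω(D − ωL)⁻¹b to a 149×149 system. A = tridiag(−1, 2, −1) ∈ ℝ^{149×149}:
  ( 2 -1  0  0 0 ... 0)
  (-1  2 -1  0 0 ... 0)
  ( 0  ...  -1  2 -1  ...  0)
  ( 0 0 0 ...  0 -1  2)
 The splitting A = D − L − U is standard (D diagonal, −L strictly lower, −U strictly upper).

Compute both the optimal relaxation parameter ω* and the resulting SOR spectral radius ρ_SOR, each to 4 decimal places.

ω* = 1.9590, ρ_SOR = 0.9590

B_J for the 149×149 system has eigenvalues cos(kπ/150); ρ_J = cos(π/150) = 0.9998.
√(1 − cos²(π/150)) = sin(π/150) ≈ 0.02094.
[ω*] 2 ÷ (1 + 0.02094) = 2 ÷ 1.02094 = 1.9590.
Hence ρ(B_{ω*}) = 1.9590 − 1 = 0.9590.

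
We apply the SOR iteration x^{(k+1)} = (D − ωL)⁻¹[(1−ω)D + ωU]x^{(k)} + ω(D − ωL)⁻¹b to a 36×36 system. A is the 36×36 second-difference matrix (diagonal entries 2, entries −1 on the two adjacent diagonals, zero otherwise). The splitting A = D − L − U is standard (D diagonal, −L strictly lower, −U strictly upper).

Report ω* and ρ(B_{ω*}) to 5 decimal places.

ω* = 1.84365, ρ_SOR = 0.84365

[ρ_J] n=36: ρ(B_J) = cos(π/(n+1)) = cos(π/37) = 0.99640.
√(1 − cos²(π/37)) = sin(π/37) ≈ 0.084806.
ω* = 2 / (1 + 0.084806) = 2 / 1.084806 ≈ 1.84365.
ρ_SOR = ω* − 1 ≈ 0.84365.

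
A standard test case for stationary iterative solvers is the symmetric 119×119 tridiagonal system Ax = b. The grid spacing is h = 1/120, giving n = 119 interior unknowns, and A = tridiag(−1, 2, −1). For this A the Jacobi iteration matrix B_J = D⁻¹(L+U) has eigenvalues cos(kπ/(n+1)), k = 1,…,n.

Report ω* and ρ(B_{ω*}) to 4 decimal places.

ω* = 1.9490, ρ_SOR = 0.9490

ρ_J = max_k |cos(kπ/120)| = cos(π/120) = 0.9997
1 − cos²(π/120) = sin²(π/120) ⇒ √(1−ρ_J²) = sin(π/120) = 0.02618.
[ω*] 2 ÷ (1 + 0.02618) = 2 ÷ 1.02618 = 1.9490.
ρ_SOR = ω* − 1 ≈ 0.9490.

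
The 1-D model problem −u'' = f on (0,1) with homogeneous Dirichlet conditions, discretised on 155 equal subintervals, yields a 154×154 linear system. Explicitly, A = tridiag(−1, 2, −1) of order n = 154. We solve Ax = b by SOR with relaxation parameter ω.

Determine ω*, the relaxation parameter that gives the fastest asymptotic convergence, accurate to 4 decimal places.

ω* = 1.9603

spectrum of D⁻¹(L+U) = {cos(kπ/155) : 1≤k≤154}; ρ_J = cos(π/155) = 0.9998.
√(1−ρ_J²) = |sin(π/155)| = 0.02027
Then 2/(1+√(1−ρ_J²)) = 2/(1+0.02027); ω* = 2/1.02027 = 1.9603.
ρ_SOR = ω* − 1 = 1.9603 − 1 = 0.9603.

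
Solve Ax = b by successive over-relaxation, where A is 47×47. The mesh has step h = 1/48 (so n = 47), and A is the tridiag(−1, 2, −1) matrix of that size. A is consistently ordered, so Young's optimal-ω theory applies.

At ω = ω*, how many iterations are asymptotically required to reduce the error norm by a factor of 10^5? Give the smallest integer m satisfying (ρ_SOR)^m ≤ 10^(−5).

B_J for the 47×47 system has eigenvalues cos(kπ/48); ρ_J = cos(π/48) = 0.9978589.
√(1−ρ_J²) simplifies to sin(π/48) = 0.0654031.
Then 2/(1+√(1−ρ_J²)) = 2/(1+0.0654031); ω* = 2/1.0654031 = 1.8772237.
At ω = 1.8772237 every |λ(B_ω)| = ω−1, so ρ_SOR = 0.8772237.
Need (0.8772237)^m ≤ 10^(−5): m ≥ 5·ln10/|ln 0.8772237| = 11.5129/0.130993 = 87.889 ⇒ m = 88.

m = 88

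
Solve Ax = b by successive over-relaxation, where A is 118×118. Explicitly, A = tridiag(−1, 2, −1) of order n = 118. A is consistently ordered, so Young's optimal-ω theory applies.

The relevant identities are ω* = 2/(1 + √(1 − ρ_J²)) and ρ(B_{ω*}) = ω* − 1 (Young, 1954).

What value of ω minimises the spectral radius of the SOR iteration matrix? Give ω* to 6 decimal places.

ω* = 1.948564

ρ_J = max_k |cos(kπ/119)| = cos(π/119) = 0.999652
1 − cos²(π/119) = sin²(π/119) ⇒ √(1−ρ_J²) = sin(π/119) = 0.0263969.
ω* = 2/(1 + 0.0263969) = 2/1.0263969 = 1.948564.
ρ(B_{ω*}) = ω*−1 = 0.948564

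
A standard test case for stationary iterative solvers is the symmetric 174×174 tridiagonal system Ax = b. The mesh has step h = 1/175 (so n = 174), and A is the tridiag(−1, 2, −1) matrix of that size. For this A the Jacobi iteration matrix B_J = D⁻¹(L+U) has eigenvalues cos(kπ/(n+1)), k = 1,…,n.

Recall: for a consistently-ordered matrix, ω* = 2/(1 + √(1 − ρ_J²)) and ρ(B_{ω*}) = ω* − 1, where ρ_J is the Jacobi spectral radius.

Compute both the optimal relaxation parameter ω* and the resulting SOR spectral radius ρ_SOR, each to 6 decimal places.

ω* = 1.964731, ρ_SOR = 0.964731

spectrum of D⁻¹(L+U) = {cos(kπ/175) : 1≤k≤174}; ρ_J = cos(π/175) = 0.999839.
root = sin(π/175) = 0.0179510  (since 1−cos² = sin²).
Then 2/(1+√(1−ρ_J²)) = 2/(1+0.0179510); ω* = 2/1.0179510 = 1.964731.
and ρ(B_{ω*}) = 1.964731 − 1 = 0.964731.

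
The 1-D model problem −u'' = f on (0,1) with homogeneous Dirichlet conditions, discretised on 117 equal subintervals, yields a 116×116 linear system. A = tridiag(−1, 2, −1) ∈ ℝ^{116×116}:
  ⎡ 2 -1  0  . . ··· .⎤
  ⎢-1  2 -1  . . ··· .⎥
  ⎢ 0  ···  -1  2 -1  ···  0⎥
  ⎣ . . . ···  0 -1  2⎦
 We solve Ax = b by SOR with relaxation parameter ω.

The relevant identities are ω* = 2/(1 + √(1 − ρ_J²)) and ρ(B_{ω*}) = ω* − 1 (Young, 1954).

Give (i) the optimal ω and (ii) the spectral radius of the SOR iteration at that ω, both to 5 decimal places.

ω* = 1.94771, ρ_SOR = 0.94771

ρ_J = max_k |cos(kπ/117)| = cos(π/117) = 0.99964
√(1−ρ_J²) simplifies to sin(π/117) = 0.026848.
Young: ω* = 2/(1+√(1−ρ_J²)) = 2/(1+0.026848) = 2/1.026848 = 1.94771.
ρ(B_{ω*}) = ω*−1 = 0.94771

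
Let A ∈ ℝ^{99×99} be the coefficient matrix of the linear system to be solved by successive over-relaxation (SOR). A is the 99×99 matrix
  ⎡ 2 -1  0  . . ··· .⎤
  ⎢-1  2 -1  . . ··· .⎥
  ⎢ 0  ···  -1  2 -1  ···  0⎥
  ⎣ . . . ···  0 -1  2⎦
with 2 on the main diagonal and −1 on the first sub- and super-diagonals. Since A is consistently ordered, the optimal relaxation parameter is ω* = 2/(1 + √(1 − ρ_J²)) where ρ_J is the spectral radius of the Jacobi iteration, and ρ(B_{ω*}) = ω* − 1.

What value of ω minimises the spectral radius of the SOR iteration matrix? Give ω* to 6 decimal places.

ω* = 1.939092

½·tridiag(1,0,1) at n=99: λ_k = cos(kπ/100); max |λ| at k=1 ⇒ ρ_J = cos(π/100) ≈ 0.999507.
root = sin(π/100) = 0.0314108  (since 1−cos² = sin²).
ω* = 2/(1 + 0.0314108) = 2/1.0314108 = 1.939092.
ρ_SOR = ω* − 1 ≈ 0.939092.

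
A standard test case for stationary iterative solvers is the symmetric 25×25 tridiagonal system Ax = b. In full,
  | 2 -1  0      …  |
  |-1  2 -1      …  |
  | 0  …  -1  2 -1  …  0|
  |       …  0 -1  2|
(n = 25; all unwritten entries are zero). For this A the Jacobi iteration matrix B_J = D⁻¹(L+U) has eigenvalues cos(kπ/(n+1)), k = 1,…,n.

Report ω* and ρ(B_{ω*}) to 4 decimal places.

With n=25, ρ(Jacobi) = cos(π/26) = 0.9927.
root = sin(π/26) = 0.12054  (since 1−cos² = sin²).
ω* = 2/(1 + 0.12054) = 2/1.12054 = 1.7849.
ρ(B_{ω*}) = ω*−1 = 0.7849

ω* = 1.7849, ρ_SOR = 0.7849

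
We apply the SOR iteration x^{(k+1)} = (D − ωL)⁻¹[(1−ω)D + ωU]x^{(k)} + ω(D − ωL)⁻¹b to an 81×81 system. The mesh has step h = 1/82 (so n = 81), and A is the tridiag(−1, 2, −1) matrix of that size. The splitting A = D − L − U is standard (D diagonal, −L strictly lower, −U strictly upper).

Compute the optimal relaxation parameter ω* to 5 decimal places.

ω* = 1.92622

n=81: λ(B_J) = 1 − λ(A)/2 = cos(kπ/82); k=1 gives ρ_J = 0.99927.
√(1 − cos²(π/82)) = sin(π/82) ≈ 0.038303.
ω* = 2 / (1 + 0.038303) = 2 / 1.038303 ≈ 1.92622.
[ρ_SOR] ω* − 1 = 0.92622.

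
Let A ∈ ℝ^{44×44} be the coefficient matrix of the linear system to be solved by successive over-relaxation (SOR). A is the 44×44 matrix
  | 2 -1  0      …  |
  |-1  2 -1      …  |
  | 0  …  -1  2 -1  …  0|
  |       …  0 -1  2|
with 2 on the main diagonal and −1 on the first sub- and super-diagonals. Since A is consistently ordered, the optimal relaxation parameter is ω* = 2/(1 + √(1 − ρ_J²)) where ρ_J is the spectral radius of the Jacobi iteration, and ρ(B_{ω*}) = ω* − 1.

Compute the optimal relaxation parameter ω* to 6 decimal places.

ω* = 1.869584

ρ_J = max_k |cos(kπ/45)| = cos(π/45) = 0.997564
1 − cos²(π/45) = sin²(π/45) ⇒ √(1−ρ_J²) = sin(π/45) = 0.0697565.
Young: ω* = 2/(1+√(1−ρ_J²)) = 2/(1+0.0697565) = 2/1.0697565 = 1.869584.
ρ_SOR = ω* − 1 ≈ 0.869584.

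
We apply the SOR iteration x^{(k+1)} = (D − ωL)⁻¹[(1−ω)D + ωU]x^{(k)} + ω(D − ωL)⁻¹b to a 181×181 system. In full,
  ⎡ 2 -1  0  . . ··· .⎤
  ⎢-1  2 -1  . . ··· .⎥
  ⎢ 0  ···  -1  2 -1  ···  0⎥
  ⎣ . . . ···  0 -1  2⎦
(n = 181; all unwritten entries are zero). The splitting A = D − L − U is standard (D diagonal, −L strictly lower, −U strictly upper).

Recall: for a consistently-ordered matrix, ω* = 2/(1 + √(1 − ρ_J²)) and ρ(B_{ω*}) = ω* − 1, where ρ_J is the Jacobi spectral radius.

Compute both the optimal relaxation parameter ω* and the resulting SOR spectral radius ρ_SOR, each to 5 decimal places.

ρ_J = max_k |cos(kπ/182)| = cos(π/182) = 0.99985
√(1−ρ_J²) simplifies to sin(π/182) = 0.017261.
ω* = 2/(1 + 0.017261) = 2/1.017261 = 1.96606.
ρ(B_{ω*}) = ω*−1 = 0.96606

ω* = 1.96606, ρ_SOR = 0.96606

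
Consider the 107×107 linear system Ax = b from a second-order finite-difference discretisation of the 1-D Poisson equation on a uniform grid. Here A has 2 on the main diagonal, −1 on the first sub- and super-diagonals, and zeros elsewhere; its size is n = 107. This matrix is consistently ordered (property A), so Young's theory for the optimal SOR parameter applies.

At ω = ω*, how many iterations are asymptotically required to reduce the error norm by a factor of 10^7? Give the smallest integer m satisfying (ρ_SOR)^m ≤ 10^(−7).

m = 278

n=107: λ(B_J) = 1 − λ(A)/2 = cos(kπ/108); k=1 gives ρ_J = 0.9995770.
√(1−ρ_J²) = |sin(π/108)| = 0.0290847
ω* = 2/(1+0.0290847) = 1.9434746
ρ_SOR = ω* − 1 ≈ 0.9434746.
ρ_SOR^m ≤ 10^(−7) ⇔ m ≥ 7·ln10/(−ln 0.9434746) = 16.1181/0.0581858 = 277.011; m = ⌈277.011⌉ = 278.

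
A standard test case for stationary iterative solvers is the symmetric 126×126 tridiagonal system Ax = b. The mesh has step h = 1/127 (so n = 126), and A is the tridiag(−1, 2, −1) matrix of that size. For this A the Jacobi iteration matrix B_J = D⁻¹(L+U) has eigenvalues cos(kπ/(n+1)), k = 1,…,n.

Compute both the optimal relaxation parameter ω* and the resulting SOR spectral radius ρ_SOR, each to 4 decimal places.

ω* = 1.9517, ρ_SOR = 0.9517

[ρ_J] n=126: ρ(B_J) = cos(π/(n+1)) = cos(π/127) = 0.9997.
√(1−ρ_J²) simplifies to sin(π/127) = 0.02473.
ω* = 2 / (1 + 0.02473) = 2 / 1.02473 ≈ 1.9517.
ρ_SOR = ω* − 1 = 1.9517 − 1 = 0.9517.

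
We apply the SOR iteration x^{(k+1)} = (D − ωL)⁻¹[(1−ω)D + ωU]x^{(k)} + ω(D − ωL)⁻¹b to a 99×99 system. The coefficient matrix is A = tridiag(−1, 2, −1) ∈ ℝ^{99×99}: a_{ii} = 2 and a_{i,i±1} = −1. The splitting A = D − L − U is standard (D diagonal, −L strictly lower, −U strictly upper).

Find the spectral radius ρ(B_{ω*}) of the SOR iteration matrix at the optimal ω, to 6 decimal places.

n=99: λ(B_J) = 1 − λ(A)/2 = cos(kπ/100); k=1 gives ρ_J = 0.999507.
1 − cos²(π/100) = sin²(π/100) ⇒ √(1−ρ_J²) = sin(π/100) = 0.0314108.
ω* = 2 / (1 + 0.0314108) = 2 / 1.0314108 ≈ 1.939092.
ρ(B_{ω*}) = ω*−1 = 0.939092

ρ_SOR = 0.939092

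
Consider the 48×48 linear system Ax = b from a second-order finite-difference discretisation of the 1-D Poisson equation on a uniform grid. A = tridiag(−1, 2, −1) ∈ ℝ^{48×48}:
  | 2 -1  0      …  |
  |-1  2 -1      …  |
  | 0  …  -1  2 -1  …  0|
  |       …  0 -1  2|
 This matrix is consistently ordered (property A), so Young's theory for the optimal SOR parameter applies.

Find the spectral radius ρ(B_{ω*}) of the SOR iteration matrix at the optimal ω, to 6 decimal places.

ρ_SOR = 0.879575

spectrum of D⁻¹(L+U) = {cos(kπ/49) : 1≤k≤48}; ρ_J = cos(π/49) = 0.997945.
√(1−ρ_J²) = |sin(π/49)| = 0.0640702
[ω*] 2 ÷ (1 + 0.0640702) = 2 ÷ 1.0640702 = 1.879575.
[ρ_SOR] ω* − 1 = 0.879575.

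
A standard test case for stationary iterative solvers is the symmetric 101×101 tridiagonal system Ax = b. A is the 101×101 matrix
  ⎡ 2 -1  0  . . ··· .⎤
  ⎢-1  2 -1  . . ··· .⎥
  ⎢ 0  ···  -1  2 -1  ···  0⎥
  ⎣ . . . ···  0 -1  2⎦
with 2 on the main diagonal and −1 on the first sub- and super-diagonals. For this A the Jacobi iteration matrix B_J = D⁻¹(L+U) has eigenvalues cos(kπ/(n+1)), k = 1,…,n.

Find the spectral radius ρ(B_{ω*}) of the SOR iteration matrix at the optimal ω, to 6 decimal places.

spectrum of D⁻¹(L+U) = {cos(kπ/102) : 1≤k≤101}; ρ_J = cos(π/102) = 0.999526.
√(1 − cos²(π/102)) = sin(π/102) ≈ 0.0307951.
ω* = 2 / (1 + 0.0307951) = 2 / 1.0307951 ≈ 1.940250.
ρ_SOR = ω* − 1 ≈ 0.940250.

ρ_SOR = 0.940250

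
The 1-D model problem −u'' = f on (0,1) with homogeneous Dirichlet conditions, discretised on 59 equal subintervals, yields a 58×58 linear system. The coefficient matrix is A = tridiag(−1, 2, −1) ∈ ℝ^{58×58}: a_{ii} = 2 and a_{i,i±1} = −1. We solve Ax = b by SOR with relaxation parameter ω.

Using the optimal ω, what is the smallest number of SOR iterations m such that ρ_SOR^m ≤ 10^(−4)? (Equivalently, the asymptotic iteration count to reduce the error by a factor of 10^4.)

m = 87

[ρ_J] n=58: ρ(B_J) = cos(π/(n+1)) = cos(π/59) = 0.9985827.
√(1−ρ_J²) = |sin(π/59)| = 0.0532222
Then 2/(1+√(1−ρ_J²)) = 2/(1+0.0532222); ω* = 2/1.0532222 = 1.8989345.
[ρ_SOR] ω* − 1 = 0.8989345.
4·ln10 = 9.21034; −ln(0.8989345) = 0.106545; m = ⌈9.21034/0.106545⌉ = ⌈86.446⌉ = 87.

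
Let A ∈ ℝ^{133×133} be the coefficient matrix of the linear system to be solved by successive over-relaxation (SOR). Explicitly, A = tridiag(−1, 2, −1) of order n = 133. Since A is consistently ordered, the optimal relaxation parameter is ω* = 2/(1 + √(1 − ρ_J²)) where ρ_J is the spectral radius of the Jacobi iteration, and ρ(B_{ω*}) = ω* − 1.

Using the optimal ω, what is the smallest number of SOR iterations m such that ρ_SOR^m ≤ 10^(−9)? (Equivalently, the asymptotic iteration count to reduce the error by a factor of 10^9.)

m = 442

spectrum of D⁻¹(L+U) = {cos(kπ/134) : 1≤k≤133}; ρ_J = cos(π/134) = 0.9997252.
√(1−ρ_J²) = |sin(π/134)| = 0.0234426
So ω* = 2/1.0234426 = 1.9541887 (Young).
[ρ_SOR] ω* − 1 = 0.9541887.
m ≥ 9·ln10 / (−ln 0.9541887) = 441.920; smallest integer m = 442.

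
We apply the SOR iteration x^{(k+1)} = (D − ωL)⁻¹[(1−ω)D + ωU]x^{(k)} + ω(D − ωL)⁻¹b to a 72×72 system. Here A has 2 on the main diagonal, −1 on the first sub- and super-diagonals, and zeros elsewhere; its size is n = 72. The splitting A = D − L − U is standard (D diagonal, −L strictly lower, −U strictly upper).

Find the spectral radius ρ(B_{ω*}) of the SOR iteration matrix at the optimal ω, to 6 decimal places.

ρ_J = max_k |cos(kπ/73)| = cos(π/73) = 0.999074
root = sin(π/73) = 0.0430222  (since 1−cos² = sin²).
[ω*] 2 ÷ (1 + 0.0430222) = 2 ÷ 1.0430222 = 1.917505.
ρ_SOR = ω* − 1 ≈ 0.917505.

ρ_SOR = 0.917505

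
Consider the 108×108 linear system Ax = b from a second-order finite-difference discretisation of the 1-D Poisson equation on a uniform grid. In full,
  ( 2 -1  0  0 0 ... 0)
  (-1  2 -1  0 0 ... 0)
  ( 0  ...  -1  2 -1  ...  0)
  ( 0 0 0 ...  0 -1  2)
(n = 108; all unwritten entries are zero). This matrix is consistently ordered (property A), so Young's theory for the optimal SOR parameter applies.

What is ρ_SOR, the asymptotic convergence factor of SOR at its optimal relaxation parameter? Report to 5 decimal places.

With n=108, ρ(Jacobi) = cos(π/109) = 0.99958.
√(1−ρ_J²) simplifies to sin(π/109) = 0.028818.
ω* = 2 / (1 + 0.028818) = 2 / 1.028818 ≈ 1.94398.
Hence ρ(B_{ω*}) = 1.94398 − 1 = 0.94398.

ρ_SOR = 0.94398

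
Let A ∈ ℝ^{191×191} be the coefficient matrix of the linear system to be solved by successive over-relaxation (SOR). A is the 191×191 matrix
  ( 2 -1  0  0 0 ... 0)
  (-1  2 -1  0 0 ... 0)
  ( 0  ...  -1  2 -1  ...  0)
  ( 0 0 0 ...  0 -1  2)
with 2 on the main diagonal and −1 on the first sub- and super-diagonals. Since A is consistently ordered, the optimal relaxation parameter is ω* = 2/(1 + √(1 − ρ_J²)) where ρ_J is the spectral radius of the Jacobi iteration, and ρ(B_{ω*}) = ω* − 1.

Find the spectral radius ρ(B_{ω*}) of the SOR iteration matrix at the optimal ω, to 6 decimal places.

With n=191, ρ(Jacobi) = cos(π/192) = 0.999866.
root = sin(π/192) = 0.0163617  (since 1−cos² = sin²).
So ω* = 2/1.0163617 = 1.967803 (Young).
ρ_SOR = ω* − 1 ≈ 0.967803.

ρ_SOR = 0.967803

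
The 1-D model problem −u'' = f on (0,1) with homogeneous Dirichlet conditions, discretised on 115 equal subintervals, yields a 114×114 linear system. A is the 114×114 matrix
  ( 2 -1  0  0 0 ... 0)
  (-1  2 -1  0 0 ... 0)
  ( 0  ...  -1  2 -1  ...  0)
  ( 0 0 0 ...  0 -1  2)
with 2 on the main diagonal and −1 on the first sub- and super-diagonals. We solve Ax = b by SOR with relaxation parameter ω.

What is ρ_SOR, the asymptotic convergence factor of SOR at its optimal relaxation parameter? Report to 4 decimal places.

ρ_SOR = 0.9468

n=114: λ(B_J) = 1 − λ(A)/2 = cos(kπ/115); k=1 gives ρ_J = 0.9996.
√(1−ρ_J²) = |sin(π/115)| = 0.02731
ω* = 2 / (1 + 0.02731) = 2 / 1.02731 ≈ 1.9468.
ρ_SOR = ω* − 1 ≈ 0.9468.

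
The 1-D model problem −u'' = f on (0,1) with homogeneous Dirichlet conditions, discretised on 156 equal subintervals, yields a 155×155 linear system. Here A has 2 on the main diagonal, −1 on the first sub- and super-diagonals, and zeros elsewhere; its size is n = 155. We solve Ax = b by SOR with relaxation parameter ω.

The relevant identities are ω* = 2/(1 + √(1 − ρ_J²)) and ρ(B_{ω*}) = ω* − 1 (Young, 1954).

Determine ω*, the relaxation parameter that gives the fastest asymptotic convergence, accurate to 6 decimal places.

With n=155, ρ(Jacobi) = cos(π/156) = 0.999797.
√(1−ρ_J²) = |sin(π/156)| = 0.0201371
So ω* = 2/1.0201371 = 1.960521 (Young).
and ρ(B_{ω*}) = 1.960521 − 1 = 0.960521.

ω* = 1.960521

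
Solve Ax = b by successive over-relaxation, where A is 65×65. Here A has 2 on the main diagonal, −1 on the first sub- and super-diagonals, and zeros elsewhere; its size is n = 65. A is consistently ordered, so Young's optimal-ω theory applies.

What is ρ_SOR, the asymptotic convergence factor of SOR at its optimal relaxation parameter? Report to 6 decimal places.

ρ_SOR = 0.909159

ρ_J = max_k |cos(kπ/66)| = cos(π/66) = 0.998867
1 − cos²(π/66) = sin²(π/66) ⇒ √(1−ρ_J²) = sin(π/66) = 0.0475819.
ω* = 2/(1+0.0475819) = 1.909159
At ω = 1.909159 every |λ(B_ω)| = ω−1, so ρ_SOR = 0.909159.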